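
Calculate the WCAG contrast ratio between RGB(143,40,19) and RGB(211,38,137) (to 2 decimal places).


Linearize each sRGB channel c=v/255: c/12.92 if c ≤ 0.04045 else ((c+0.055)/1.055)^2.4
L = 0.2126×R_lin + 0.7152×G_lin + 0.0722×B_lin
Color 1 (143,40,19):
  R=143: 143/255≈0.5608 > 0.04045 → ((0.5608+0.055)/1.055)^2.4 ≈ 0.27468
  G=40: 40/255≈0.1569 > 0.04045 → ((0.1569+0.055)/1.055)^2.4 ≈ 0.02122
  B=19: 19/255≈0.0745 > 0.04045 → ((0.0745+0.055)/1.055)^2.4 ≈ 0.00651
  L1 = 0.2126×0.27468 + 0.7152×0.02122 + 0.0722×0.00651 ≈ 0.07404
Color 2 (211,38,137):
  R=211: 211/255≈0.8275 > 0.04045 → ((0.8275+0.055)/1.055)^2.4 ≈ 0.65141
  G=38: 38/255≈0.1490 > 0.04045 → ((0.1490+0.055)/1.055)^2.4 ≈ 0.01938
  B=137: 137/255≈0.5373 > 0.04045 → ((0.5373+0.055)/1.055)^2.4 ≈ 0.25016
  L2 = 0.2126×0.65141 + 0.7152×0.01938 + 0.0722×0.25016 ≈ 0.17041
Lighter = 0.17041, Darker = 0.07404
Ratio = (L_lighter + 0.05) / (L_darker + 0.05)
Ratio = (0.17041 + 0.05) / (0.07404 + 0.05) = 0.22041 / 0.12404 ≈ 1.7769
Ratio ≈ 1.78:1


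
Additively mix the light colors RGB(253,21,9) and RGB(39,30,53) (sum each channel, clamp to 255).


Additive: each channel = min(255, C₁+C₂)
R: 253+39 = 292 → 255
G: 21+30 = 51 → 51
B: 9+53 = 62 → 62
= RGB(255, 51, 62)


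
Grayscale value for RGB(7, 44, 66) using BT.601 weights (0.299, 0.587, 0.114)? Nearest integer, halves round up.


Gray = 0.299×R + 0.587×G + 0.114×B
Gray = 0.299×7 + 0.587×44 + 0.114×66
Gray = 2.093 + 25.828 + 7.524
Gray = 35.445 → round half up → 35
Gray = 35


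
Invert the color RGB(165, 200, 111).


Invert: (255-R, 255-G, 255-B)
R: 255-165 = 90
G: 255-200 = 55
B: 255-111 = 144
= RGB(90, 55, 144)


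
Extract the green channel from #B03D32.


Color: #B03D32
R = B0 = 176
G = 3D = 61
B = 32 = 50
Green = 61


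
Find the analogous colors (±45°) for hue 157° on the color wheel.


Base hue: 157°
Left analog: (157 - 45) mod 360 = 112°
Right analog: (157 + 45) mod 360 = 202°
Analogous hues = 112° and 202°


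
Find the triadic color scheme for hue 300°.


Triadic: equally spaced at 120° intervals
H1 = 300°
H2 = (300 + 120) mod 360 = 60°
H3 = (300 + 240) mod 360 = 180°
Triadic = 300°, 60°, 180°


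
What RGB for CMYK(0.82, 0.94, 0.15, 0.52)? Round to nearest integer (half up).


R = 255 × (1-C) × (1-K) = 255 × 0.18 × 0.48 = 22.032 → 22
G = 255 × (1-M) × (1-K) = 255 × 0.06 × 0.48 = 7.344 → 7
B = 255 × (1-Y) × (1-K) = 255 × 0.85 × 0.48 = 104.04 → 104
= RGB(22, 7, 104)


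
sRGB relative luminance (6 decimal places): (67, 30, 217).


Linearize each channel (sRGB transfer function): c = v/255; c_lin = c/12.92 if c ≤ 0.04045, else ((c+0.055)/1.055)^2.4
  R: 67/255 ≈ 0.262745 > 0.04045 → ((0.262745+0.055)/1.055)^2.4 ≈ 0.056128
  G: 30/255 ≈ 0.117647 > 0.04045 → ((0.117647+0.055)/1.055)^2.4 ≈ 0.012983
  B: 217/255 ≈ 0.850980 > 0.04045 → ((0.850980+0.055)/1.055)^2.4 ≈ 0.693872
R_lin = 0.056128, G_lin = 0.012983, B_lin = 0.693872
L = 0.2126×R + 0.7152×G + 0.0722×B
L = 0.2126×0.056128 + 0.7152×0.012983 + 0.0722×0.693872
L ≈ 0.071316


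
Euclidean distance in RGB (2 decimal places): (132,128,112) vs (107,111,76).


d = √[(R₁-R₂)² + (G₁-G₂)² + (B₁-B₂)²]
d = √[(132-107)² + (128-111)² + (112-76)²]
d = √[625 + 289 + 1296]
d = √2210
d ≈ 47.01


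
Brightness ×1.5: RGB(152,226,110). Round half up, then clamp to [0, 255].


Multiply each channel by 1.5, round half up, clamp to [0, 255]
R: 152×1.5 = 228
G: 226×1.5 = 339 → clamp → 255
B: 110×1.5 = 165
= RGB(228, 255, 165)


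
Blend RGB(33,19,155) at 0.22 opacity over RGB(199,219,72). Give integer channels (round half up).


C = α×F + (1-α)×B, with 1-α = 0.78
R: 0.22×33 + 0.78×199 = 7.26 + 155.22 = 162.48 → 162
G: 0.22×19 + 0.78×219 = 4.18 + 170.82 = 175.00 → 175
B: 0.22×155 + 0.78×72 = 34.10 + 56.16 = 90.26 → 90
= RGB(162, 175, 90)


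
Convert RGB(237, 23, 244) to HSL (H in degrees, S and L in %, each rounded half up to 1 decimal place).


Normalize: R'=237/255≈0.9294, G'=23/255≈0.0902, B'=244/255≈0.9569
Max=244/255, Min=23/255, Δ=Max-Min=221/255
L = (Max+Min)/2 = (244+23)/510 = 267/510 = 0.52352… → L = 52.4%
L > 0.5 → S = Δ/(2-Max-Min) = 221/(510-244-23) = 221/243 = 0.90946… → S = 90.9%
(the 1/255 factors cancel in S and H, so raw channel differences can be used)
Max is B' → H = 60 × ((R-G)/Δ + 4) = 60 × ((237-23)/221 + 4)
  214/221 + 4 = 0.9683… + 4 = 4.9683…
  H = 60 × 4.9683… = 298.099…° → H = 298.1°
= HSL(298.1°, 90.9%, 52.4%)


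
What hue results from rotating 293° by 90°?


New hue = (H + rotation) mod 360
New hue = (293 + 90) mod 360
= 383 mod 360
= 23°


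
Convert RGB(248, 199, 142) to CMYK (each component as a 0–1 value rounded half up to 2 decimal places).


R'=248/255≈0.9725, G'=199/255≈0.7804, B'=142/255≈0.5569
K = 1 - max(R',G',B') = 1 - 248/255 = 7/255 = 0.02745… → 0.03
(1-R'-K)/(1-K) simplifies to (max-R)/max with max = 248:
C = (248-248)/248 = 0/248 = 0 → 0.00
M = (248-199)/248 = 49/248 = 0.19758… → 0.20
Y = (248-142)/248 = 106/248 = 0.42741… → 0.43
= CMYK(0.00, 0.20, 0.43, 0.03)


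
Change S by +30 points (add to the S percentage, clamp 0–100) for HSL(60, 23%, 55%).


Original S = 23%
Adjustment = +30 percentage points
New S = 23 + (30) = 53
Clamp to [0, 100] → 53
= HSL(60°, 53%, 55%)


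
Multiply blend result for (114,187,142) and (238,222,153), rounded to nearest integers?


Multiply: C = A×B/255, rounded to nearest integer
R: 114×238/255 = 27132/255 ≈ 106.400 → 106
G: 187×222/255 = 41514/255 ≈ 162.800 → 163
B: 142×153/255 = 21726/255 ≈ 85.200 → 85
= RGB(106, 163, 85)


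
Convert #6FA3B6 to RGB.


6F → 111 (R)
A3 → 163 (G)
B6 → 182 (B)
= RGB(111, 163, 182)


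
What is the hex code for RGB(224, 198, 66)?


R = 224 → E0 (hex)
G = 198 → C6 (hex)
B = 66 → 42 (hex)
Hex = #E0C642


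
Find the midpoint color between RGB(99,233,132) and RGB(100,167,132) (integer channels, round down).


Midpoint: each channel = ⌊(C₁+C₂)/2⌋
R: ⌊(99+100)/2⌋ = 99
G: ⌊(233+167)/2⌋ = 200
B: ⌊(132+132)/2⌋ = 132
= RGB(99, 200, 132)


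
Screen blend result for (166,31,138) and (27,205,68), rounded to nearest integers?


Screen: C = 255 - (255-A)×(255-B)/255, rounded to nearest integer
R: 255 - (255-166)×(255-27)/255 = 255 - 20292/255 ≈ 255 - 79.576 = 175.424 → 175
G: 255 - (255-31)×(255-205)/255 = 255 - 11200/255 ≈ 255 - 43.922 = 211.078 → 211
B: 255 - (255-138)×(255-68)/255 = 255 - 21879/255 ≈ 255 - 85.800 = 169.200 → 169
= RGB(175, 211, 169)


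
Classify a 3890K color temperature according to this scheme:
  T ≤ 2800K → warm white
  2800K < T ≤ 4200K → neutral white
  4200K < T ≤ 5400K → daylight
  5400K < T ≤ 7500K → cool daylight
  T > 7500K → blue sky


Temperature: 3890K
2800K < 3890K ≤ 4200K → neutral white
Classification: neutral white


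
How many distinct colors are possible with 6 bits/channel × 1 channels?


Total bits = 6 bits/channel × 1 channels = 6 bits
Distinct colors = 2^6
= 64 colors


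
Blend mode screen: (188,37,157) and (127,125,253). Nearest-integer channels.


Screen: C = 255 - (255-A)×(255-B)/255, rounded to nearest integer
R: 255 - (255-188)×(255-127)/255 = 255 - 8576/255 ≈ 255 - 33.631 = 221.369 → 221
G: 255 - (255-37)×(255-125)/255 = 255 - 28340/255 ≈ 255 - 111.137 = 143.863 → 144
B: 255 - (255-157)×(255-253)/255 = 255 - 196/255 ≈ 255 - 0.769 = 254.231 → 254
= RGB(221, 144, 254)


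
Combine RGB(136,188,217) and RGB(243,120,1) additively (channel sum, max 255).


Additive: each channel = min(255, C₁+C₂)
R: 136+243 = 379 → 255
G: 188+120 = 308 → 255
B: 217+1 = 218 → 218
= RGB(255, 255, 218)


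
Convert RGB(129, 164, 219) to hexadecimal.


R = 129 → 81 (hex)
G = 164 → A4 (hex)
B = 219 → DB (hex)
Hex = #81A4DB


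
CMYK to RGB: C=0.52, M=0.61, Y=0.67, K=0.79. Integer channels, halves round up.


R = 255 × (1-C) × (1-K) = 255 × 0.48 × 0.21 = 25.704 → 26
G = 255 × (1-M) × (1-K) = 255 × 0.39 × 0.21 = 20.8845 → 21
B = 255 × (1-Y) × (1-K) = 255 × 0.33 × 0.21 = 17.6715 → 18
= RGB(26, 21, 18)


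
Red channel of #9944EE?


Color: #9944EE
R = 99 = 153
G = 44 = 68
B = EE = 238
Red = 153


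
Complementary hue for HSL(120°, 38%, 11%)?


Complement = opposite side of color wheel = hue + 180°
H' = (120 + 180) mod 360 = 300°
S and L unchanged.
= HSL(300°, 38%, 11%)


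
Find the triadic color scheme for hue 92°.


Triadic: equally spaced at 120° intervals
H1 = 92°
H2 = (92 + 120) mod 360 = 212°
H3 = (92 + 240) mod 360 = 332°
Triadic = 92°, 212°, 332°


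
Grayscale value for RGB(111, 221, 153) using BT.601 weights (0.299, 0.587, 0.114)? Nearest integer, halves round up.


Gray = 0.299×R + 0.587×G + 0.114×B
Gray = 0.299×111 + 0.587×221 + 0.114×153
Gray = 33.189 + 129.727 + 17.442
Gray = 180.358 → round half up → 180
Gray = 180


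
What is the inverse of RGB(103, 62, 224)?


Invert: (255-R, 255-G, 255-B)
R: 255-103 = 152
G: 255-62 = 193
B: 255-224 = 31
= RGB(152, 193, 31)


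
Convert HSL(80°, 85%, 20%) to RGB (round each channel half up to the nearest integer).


H=80°, S=0.85, L=0.20
C = (1-|2L-1|)×S = (1-|-0.60|)×0.85 = 0.34
H' = H/60 = 80/60 ≈ 1.3333; X = C×(1-|H' mod 2 - 1|) ≈ 0.2267
m = L - C/2 = 0.20 - 0.17 = 0.03
Sector ⌊H'⌋ = 1 → (R',G',B') = (≈0.2267, 0.34, 0.0)
RGB = ((R'+m)×255, (G'+m)×255, (B'+m)×255) = (65.45, 94.35, 7.65)
Round half up → RGB(65, 94, 8)


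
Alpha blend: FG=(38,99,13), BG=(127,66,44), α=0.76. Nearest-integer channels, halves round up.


C = α×F + (1-α)×B, with 1-α = 0.24
R: 0.76×38 + 0.24×127 = 28.88 + 30.48 = 59.36 → 59
G: 0.76×99 + 0.24×66 = 75.24 + 15.84 = 91.08 → 91
B: 0.76×13 + 0.24×44 = 9.88 + 10.56 = 20.44 → 20
= RGB(59, 91, 20)


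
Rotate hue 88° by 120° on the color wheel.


New hue = (H + rotation) mod 360
New hue = (88 + 120) mod 360
= 208 mod 360
= 208°


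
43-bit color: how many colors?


Colors = 2^bits = 2^43
= 8,796,093,022,208 colors


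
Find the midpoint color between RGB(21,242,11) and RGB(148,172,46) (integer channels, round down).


Midpoint: each channel = ⌊(C₁+C₂)/2⌋
R: ⌊(21+148)/2⌋ = 84
G: ⌊(242+172)/2⌋ = 207
B: ⌊(11+46)/2⌋ = 28
= RGB(84, 207, 28)


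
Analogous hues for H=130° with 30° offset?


Base hue: 130°
Left analog: (130 - 30) mod 360 = 100°
Right analog: (130 + 30) mod 360 = 160°
Analogous hues = 100° and 160°


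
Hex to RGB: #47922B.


47 → 71 (R)
92 → 146 (G)
2B → 43 (B)
= RGB(71, 146, 43)


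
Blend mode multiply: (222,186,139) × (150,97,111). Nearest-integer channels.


Multiply: C = A×B/255, rounded to nearest integer
R: 222×150/255 = 33300/255 ≈ 130.588 → 131
G: 186×97/255 = 18042/255 ≈ 70.753 → 71
B: 139×111/255 = 15429/255 ≈ 60.506 → 61
= RGB(131, 71, 61)


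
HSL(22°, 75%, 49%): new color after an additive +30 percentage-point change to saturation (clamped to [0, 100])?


Original S = 75%
Adjustment = +30 percentage points
New S = 75 + (30) = 105
Clamp to [0, 100] → 100
= HSL(22°, 100%, 49%)


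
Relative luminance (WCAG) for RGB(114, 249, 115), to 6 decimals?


Linearize each channel (sRGB transfer function): c = v/255; c_lin = c/12.92 if c ≤ 0.04045, else ((c+0.055)/1.055)^2.4
  R: 114/255 ≈ 0.447059 > 0.04045 → ((0.447059+0.055)/1.055)^2.4 ≈ 0.168269
  G: 249/255 ≈ 0.976471 > 0.04045 → ((0.976471+0.055)/1.055)^2.4 ≈ 0.947307
  B: 115/255 ≈ 0.450980 > 0.04045 → ((0.450980+0.055)/1.055)^2.4 ≈ 0.171441
R_lin = 0.168269, G_lin = 0.947307, B_lin = 0.171441
L = 0.2126×R + 0.7152×G + 0.0722×B
L = 0.2126×0.168269 + 0.7152×0.947307 + 0.0722×0.171441
L ≈ 0.725666


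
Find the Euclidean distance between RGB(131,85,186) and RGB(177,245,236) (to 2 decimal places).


d = √[(R₁-R₂)² + (G₁-G₂)² + (B₁-B₂)²]
d = √[(131-177)² + (85-245)² + (186-236)²]
d = √[2116 + 25600 + 2500]
d = √30216
d ≈ 173.83


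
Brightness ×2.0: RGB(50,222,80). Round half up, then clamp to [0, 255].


Multiply each channel by 2.0, round half up, clamp to [0, 255]
R: 50×2.0 = 100
G: 222×2.0 = 444 → clamp → 255
B: 80×2.0 = 160
= RGB(100, 255, 160)


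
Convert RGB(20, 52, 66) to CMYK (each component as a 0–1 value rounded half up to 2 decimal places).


R'=20/255≈0.0784, G'=52/255≈0.2039, B'=66/255≈0.2588
K = 1 - max(R',G',B') = 1 - 66/255 = 189/255 = 0.74117… → 0.74
(1-R'-K)/(1-K) simplifies to (max-R)/max with max = 66:
C = (66-20)/66 = 46/66 = 0.69696… → 0.70
M = (66-52)/66 = 14/66 = 0.21212… → 0.21
Y = (66-66)/66 = 0/66 = 0 → 0.00
= CMYK(0.70, 0.21, 0.00, 0.74)


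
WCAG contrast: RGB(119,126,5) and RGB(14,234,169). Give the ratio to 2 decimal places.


Linearize each sRGB channel c=v/255: c/12.92 if c ≤ 0.04045 else ((c+0.055)/1.055)^2.4
L = 0.2126×R_lin + 0.7152×G_lin + 0.0722×B_lin
Color 1 (119,126,5):
  R=119: 119/255≈0.4667 > 0.04045 → ((0.4667+0.055)/1.055)^2.4 ≈ 0.18447
  G=126: 126/255≈0.4941 > 0.04045 → ((0.4941+0.055)/1.055)^2.4 ≈ 0.20864
  B=5: 5/255≈0.0196 ≤ 0.04045 → 0.0196/12.92 ≈ 0.00152
  L1 = 0.2126×0.18447 + 0.7152×0.20864 + 0.0722×0.00152 ≈ 0.18855
Color 2 (14,234,169):
  R=14: 14/255≈0.0549 > 0.04045 → ((0.0549+0.055)/1.055)^2.4 ≈ 0.00439
  G=234: 234/255≈0.9176 > 0.04045 → ((0.9176+0.055)/1.055)^2.4 ≈ 0.82279
  B=169: 169/255≈0.6627 > 0.04045 → ((0.6627+0.055)/1.055)^2.4 ≈ 0.39676
  L2 = 0.2126×0.00439 + 0.7152×0.82279 + 0.0722×0.39676 ≈ 0.61804
Lighter = 0.61804, Darker = 0.18855
Ratio = (L_lighter + 0.05) / (L_darker + 0.05)
Ratio = (0.61804 + 0.05) / (0.18855 + 0.05) = 0.66804 / 0.23855 ≈ 2.8004
Ratio ≈ 2.80:1


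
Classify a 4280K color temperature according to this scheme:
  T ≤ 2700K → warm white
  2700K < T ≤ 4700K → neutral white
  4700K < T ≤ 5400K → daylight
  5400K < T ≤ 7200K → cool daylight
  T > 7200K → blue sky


Temperature: 4280K
2700K < 4280K ≤ 4700K → neutral white
Classification: neutral white


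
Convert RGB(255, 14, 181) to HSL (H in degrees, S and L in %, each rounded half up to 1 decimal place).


Normalize: R'=255/255≈1.0000, G'=14/255≈0.0549, B'=181/255≈0.7098
Max=255/255, Min=14/255, Δ=Max-Min=241/255
L = (Max+Min)/2 = (255+14)/510 = 269/510 = 0.52745… → L = 52.7%
L > 0.5 → S = Δ/(2-Max-Min) = 241/(510-255-14) = 241/241 = 1 → S = 100.0%
(the 1/255 factors cancel in S and H, so raw channel differences can be used)
Max is R' → H = 60 × (((G-B)/Δ) mod 6) = 60 × (((14-181)/241) mod 6)
  (-167)/241 = -0.6929…; negative, so add 6 → 5.3070…
  H = 60 × 5.3070… = 318.423…° → H = 318.4°
= HSL(318.4°, 100.0%, 52.7%)


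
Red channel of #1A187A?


Color: #1A187A
R = 1A = 26
G = 18 = 24
B = 7A = 122
Red = 26


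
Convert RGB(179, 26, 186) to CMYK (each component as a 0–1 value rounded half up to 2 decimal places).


R'=179/255≈0.7020, G'=26/255≈0.1020, B'=186/255≈0.7294
K = 1 - max(R',G',B') = 1 - 186/255 = 69/255 = 0.27058… → 0.27
(1-R'-K)/(1-K) simplifies to (max-R)/max with max = 186:
C = (186-179)/186 = 7/186 = 0.03763… → 0.04
M = (186-26)/186 = 160/186 = 0.86021… → 0.86
Y = (186-186)/186 = 0/186 = 0 → 0.00
= CMYK(0.04, 0.86, 0.00, 0.27)


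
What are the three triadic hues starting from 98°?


Triadic: equally spaced at 120° intervals
H1 = 98°
H2 = (98 + 120) mod 360 = 218°
H3 = (98 + 240) mod 360 = 338°
Triadic = 98°, 218°, 338°


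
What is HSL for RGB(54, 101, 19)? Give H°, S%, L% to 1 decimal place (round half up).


Normalize: R'=54/255≈0.2118, G'=101/255≈0.3961, B'=19/255≈0.0745
Max=101/255, Min=19/255, Δ=Max-Min=82/255
L = (Max+Min)/2 = (101+19)/510 = 120/510 = 0.23529… → L = 23.5%
L ≤ 0.5 → S = Δ/(Max+Min) = 82/(101+19) = 82/120 = 0.68333… → S = 68.3%
(the 1/255 factors cancel in S and H, so raw channel differences can be used)
Max is G' → H = 60 × ((B-R)/Δ + 2) = 60 × ((19-54)/82 + 2)
  -35/82 + 2 = -0.4268… + 2 = 1.5731…
  H = 60 × 1.5731… = 94.390…° → H = 94.4°
= HSL(94.4°, 68.3%, 23.5%)


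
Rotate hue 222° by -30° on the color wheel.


New hue = (H + rotation) mod 360
New hue = (222 -30) mod 360
= 192 mod 360
= 192°


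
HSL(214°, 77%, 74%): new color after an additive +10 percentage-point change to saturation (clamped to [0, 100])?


Original S = 77%
Adjustment = +10 percentage points
New S = 77 + (10) = 87
Clamp to [0, 100] → 87
= HSL(214°, 87%, 74%)


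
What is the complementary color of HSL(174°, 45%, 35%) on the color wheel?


Complement = opposite side of color wheel = hue + 180°
H' = (174 + 180) mod 360 = 354°
S and L unchanged.
= HSL(354°, 45%, 35%)


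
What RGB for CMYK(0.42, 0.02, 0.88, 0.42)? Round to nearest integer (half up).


R = 255 × (1-C) × (1-K) = 255 × 0.58 × 0.58 = 85.782 → 86
G = 255 × (1-M) × (1-K) = 255 × 0.98 × 0.58 = 144.942 → 145
B = 255 × (1-Y) × (1-K) = 255 × 0.12 × 0.58 = 17.748 → 18
= RGB(86, 145, 18)


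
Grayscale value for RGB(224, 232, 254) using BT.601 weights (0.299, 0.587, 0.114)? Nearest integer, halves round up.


Gray = 0.299×R + 0.587×G + 0.114×B
Gray = 0.299×224 + 0.587×232 + 0.114×254
Gray = 66.976 + 136.184 + 28.956
Gray = 232.116 → round half up → 232
Gray = 232


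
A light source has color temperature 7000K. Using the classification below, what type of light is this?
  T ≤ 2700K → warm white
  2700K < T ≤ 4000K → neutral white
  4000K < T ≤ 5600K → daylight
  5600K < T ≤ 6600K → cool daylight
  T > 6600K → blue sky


Temperature: 7000K
7000K > 6600K → blue sky
Classification: blue sky


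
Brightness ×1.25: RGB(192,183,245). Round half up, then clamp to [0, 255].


Multiply each channel by 1.25, round half up, clamp to [0, 255]
R: 192×1.25 = 240
G: 183×1.25 = 228.75 → round → 229
B: 245×1.25 = 306.25 → round → 306 → clamp → 255
= RGB(240, 229, 255)


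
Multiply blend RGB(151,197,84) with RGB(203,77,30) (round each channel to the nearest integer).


Multiply: C = A×B/255, rounded to nearest integer
R: 151×203/255 = 30653/255 ≈ 120.208 → 120
G: 197×77/255 = 15169/255 ≈ 59.486 → 59
B: 84×30/255 = 2520/255 ≈ 9.882 → 10
= RGB(120, 59, 10)


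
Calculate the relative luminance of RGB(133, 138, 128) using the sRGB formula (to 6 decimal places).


Linearize each channel (sRGB transfer function): c = v/255; c_lin = c/12.92 if c ≤ 0.04045, else ((c+0.055)/1.055)^2.4
  R: 133/255 ≈ 0.521569 > 0.04045 → ((0.521569+0.055)/1.055)^2.4 ≈ 0.234551
  G: 138/255 ≈ 0.541176 > 0.04045 → ((0.541176+0.055)/1.055)^2.4 ≈ 0.254152
  B: 128/255 ≈ 0.501961 > 0.04045 → ((0.501961+0.055)/1.055)^2.4 ≈ 0.215861
R_lin = 0.234551, G_lin = 0.254152, B_lin = 0.215861
L = 0.2126×R + 0.7152×G + 0.0722×B
L = 0.2126×0.234551 + 0.7152×0.254152 + 0.0722×0.215861
L ≈ 0.247220


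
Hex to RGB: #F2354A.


F2 → 242 (R)
35 → 53 (G)
4A → 74 (B)
= RGB(242, 53, 74)


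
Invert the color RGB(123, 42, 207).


Invert: (255-R, 255-G, 255-B)
R: 255-123 = 132
G: 255-42 = 213
B: 255-207 = 48
= RGB(132, 213, 48)


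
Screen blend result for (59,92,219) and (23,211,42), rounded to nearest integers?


Screen: C = 255 - (255-A)×(255-B)/255, rounded to nearest integer
R: 255 - (255-59)×(255-23)/255 = 255 - 45472/255 ≈ 255 - 178.322 = 76.678 → 77
G: 255 - (255-92)×(255-211)/255 = 255 - 7172/255 ≈ 255 - 28.125 = 226.875 → 227
B: 255 - (255-219)×(255-42)/255 = 255 - 7668/255 ≈ 255 - 30.071 = 224.929 → 225
= RGB(77, 227, 225)


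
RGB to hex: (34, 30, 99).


R = 34 → 22 (hex)
G = 30 → 1E (hex)
B = 99 → 63 (hex)
Hex = #221E63


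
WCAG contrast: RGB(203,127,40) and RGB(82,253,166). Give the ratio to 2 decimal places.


Linearize each sRGB channel c=v/255: c/12.92 if c ≤ 0.04045 else ((c+0.055)/1.055)^2.4
L = 0.2126×R_lin + 0.7152×G_lin + 0.0722×B_lin
Color 1 (203,127,40):
  R=203: 203/255≈0.7961 > 0.04045 → ((0.7961+0.055)/1.055)^2.4 ≈ 0.59720
  G=127: 127/255≈0.4980 > 0.04045 → ((0.4980+0.055)/1.055)^2.4 ≈ 0.21223
  B=40: 40/255≈0.1569 > 0.04045 → ((0.1569+0.055)/1.055)^2.4 ≈ 0.02122
  L1 = 0.2126×0.59720 + 0.7152×0.21223 + 0.0722×0.02122 ≈ 0.28028
Color 2 (82,253,166):
  R=82: 82/255≈0.3216 > 0.04045 → ((0.3216+0.055)/1.055)^2.4 ≈ 0.08438
  G=253: 253/255≈0.9922 > 0.04045 → ((0.9922+0.055)/1.055)^2.4 ≈ 0.98225
  B=166: 166/255≈0.6510 > 0.04045 → ((0.6510+0.055)/1.055)^2.4 ≈ 0.38133
  L2 = 0.2126×0.08438 + 0.7152×0.98225 + 0.0722×0.38133 ≈ 0.74798
Lighter = 0.74798, Darker = 0.28028
Ratio = (L_lighter + 0.05) / (L_darker + 0.05)
Ratio = (0.74798 + 0.05) / (0.28028 + 0.05) = 0.79798 / 0.33028 ≈ 2.4160
Ratio ≈ 2.42:1


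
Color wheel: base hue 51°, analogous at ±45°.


Base hue: 51°
Left analog: (51 - 45) mod 360 = 6°
Right analog: (51 + 45) mod 360 = 96°
Analogous hues = 6° and 96°


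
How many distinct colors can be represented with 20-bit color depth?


Colors = 2^bits = 2^20
= 1,048,576 colors


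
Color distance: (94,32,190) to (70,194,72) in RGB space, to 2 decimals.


d = √[(R₁-R₂)² + (G₁-G₂)² + (B₁-B₂)²]
d = √[(94-70)² + (32-194)² + (190-72)²]
d = √[576 + 26244 + 13924]
d = √40744
d ≈ 201.85


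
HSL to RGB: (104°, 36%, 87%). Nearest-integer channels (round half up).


H=104°, S=0.36, L=0.87
C = (1-|2L-1|)×S = (1-|0.74|)×0.36 = 0.0936
H' = H/60 = 104/60 ≈ 1.7333; X = C×(1-|H' mod 2 - 1|) = 0.02496
m = L - C/2 = 0.87 - 0.0468 = 0.8232
Sector ⌊H'⌋ = 1 → (R',G',B') = (0.02496, 0.0936, 0.0)
RGB = ((R'+m)×255, (G'+m)×255, (B'+m)×255) = (216.2808, 233.784, 209.916)
Round half up → RGB(216, 234, 210)


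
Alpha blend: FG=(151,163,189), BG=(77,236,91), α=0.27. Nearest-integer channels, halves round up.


C = α×F + (1-α)×B, with 1-α = 0.73
R: 0.27×151 + 0.73×77 = 40.77 + 56.21 = 96.98 → 97
G: 0.27×163 + 0.73×236 = 44.01 + 172.28 = 216.29 → 216
B: 0.27×189 + 0.73×91 = 51.03 + 66.43 = 117.46 → 117
= RGB(97, 216, 117)


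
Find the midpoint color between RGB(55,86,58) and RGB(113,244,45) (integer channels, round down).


Midpoint: each channel = ⌊(C₁+C₂)/2⌋
R: ⌊(55+113)/2⌋ = 84
G: ⌊(86+244)/2⌋ = 165
B: ⌊(58+45)/2⌋ = 51
= RGB(84, 165, 51)


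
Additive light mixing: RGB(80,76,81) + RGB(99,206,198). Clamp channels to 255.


Additive: each channel = min(255, C₁+C₂)
R: 80+99 = 179 → 179
G: 76+206 = 282 → 255
B: 81+198 = 279 → 255
= RGB(179, 255, 255)


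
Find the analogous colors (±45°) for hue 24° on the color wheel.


Base hue: 24°
Left analog: (24 - 45) mod 360 = 339°
Right analog: (24 + 45) mod 360 = 69°
Analogous hues = 339° and 69°


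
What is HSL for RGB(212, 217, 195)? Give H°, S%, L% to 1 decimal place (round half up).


Normalize: R'=212/255≈0.8314, G'=217/255≈0.8510, B'=195/255≈0.7647
Max=217/255, Min=195/255, Δ=Max-Min=22/255
L = (Max+Min)/2 = (217+195)/510 = 412/510 = 0.80784… → L = 80.8%
L > 0.5 → S = Δ/(2-Max-Min) = 22/(510-217-195) = 22/98 = 0.22448… → S = 22.4%
(the 1/255 factors cancel in S and H, so raw channel differences can be used)
Max is G' → H = 60 × ((B-R)/Δ + 2) = 60 × ((195-212)/22 + 2)
  -17/22 + 2 = -0.7727… + 2 = 1.2272…
  H = 60 × 1.2272… = 73.636…° → H = 73.6°
= HSL(73.6°, 22.4%, 80.8%)


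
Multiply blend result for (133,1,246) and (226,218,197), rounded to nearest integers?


Multiply: C = A×B/255, rounded to nearest integer
R: 133×226/255 = 30058/255 ≈ 117.875 → 118
G: 1×218/255 = 218/255 ≈ 0.855 → 1
B: 246×197/255 = 48462/255 ≈ 190.047 → 190
= RGB(118, 1, 190)


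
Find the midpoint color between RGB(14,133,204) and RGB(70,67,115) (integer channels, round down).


Midpoint: each channel = ⌊(C₁+C₂)/2⌋
R: ⌊(14+70)/2⌋ = 42
G: ⌊(133+67)/2⌋ = 100
B: ⌊(204+115)/2⌋ = 159
= RGB(42, 100, 159)


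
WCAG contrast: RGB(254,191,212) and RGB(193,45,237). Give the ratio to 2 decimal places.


Linearize each sRGB channel c=v/255: c/12.92 if c ≤ 0.04045 else ((c+0.055)/1.055)^2.4
L = 0.2126×R_lin + 0.7152×G_lin + 0.0722×B_lin
Color 1 (254,191,212):
  R=254: 254/255≈0.9961 > 0.04045 → ((0.9961+0.055)/1.055)^2.4 ≈ 0.99110
  G=191: 191/255≈0.7490 > 0.04045 → ((0.7490+0.055)/1.055)^2.4 ≈ 0.52100
  B=212: 212/255≈0.8314 > 0.04045 → ((0.8314+0.055)/1.055)^2.4 ≈ 0.65837
  L1 = 0.2126×0.99110 + 0.7152×0.52100 + 0.0722×0.65837 ≈ 0.63086
Color 2 (193,45,237):
  R=193: 193/255≈0.7569 > 0.04045 → ((0.7569+0.055)/1.055)^2.4 ≈ 0.53328
  G=45: 45/255≈0.1765 > 0.04045 → ((0.1765+0.055)/1.055)^2.4 ≈ 0.02624
  B=237: 237/255≈0.9294 > 0.04045 → ((0.9294+0.055)/1.055)^2.4 ≈ 0.84687
  L2 = 0.2126×0.53328 + 0.7152×0.02624 + 0.0722×0.84687 ≈ 0.19329
Lighter = 0.63086, Darker = 0.19329
Ratio = (L_lighter + 0.05) / (L_darker + 0.05)
Ratio = (0.63086 + 0.05) / (0.19329 + 0.05) = 0.68086 / 0.24329 ≈ 2.7986
Ratio ≈ 2.80:1


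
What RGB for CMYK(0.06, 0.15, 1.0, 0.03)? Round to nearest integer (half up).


R = 255 × (1-C) × (1-K) = 255 × 0.94 × 0.97 = 232.509 → 233
G = 255 × (1-M) × (1-K) = 255 × 0.85 × 0.97 = 210.2475 → 210
B = 255 × (1-Y) × (1-K) = 255 × 0.00 × 0.97 = 0
= RGB(233, 210, 0)


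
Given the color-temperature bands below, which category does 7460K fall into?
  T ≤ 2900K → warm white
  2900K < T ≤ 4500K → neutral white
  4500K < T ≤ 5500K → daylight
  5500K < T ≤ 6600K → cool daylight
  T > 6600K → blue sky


Temperature: 7460K
7460K > 6600K → blue sky
Classification: blue sky


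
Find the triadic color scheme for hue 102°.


Triadic: equally spaced at 120° intervals
H1 = 102°
H2 = (102 + 120) mod 360 = 222°
H3 = (102 + 240) mod 360 = 342°
Triadic = 102°, 222°, 342°


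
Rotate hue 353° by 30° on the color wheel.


New hue = (H + rotation) mod 360
New hue = (353 + 30) mod 360
= 383 mod 360
= 23°


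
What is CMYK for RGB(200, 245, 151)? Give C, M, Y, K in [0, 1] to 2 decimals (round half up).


R'=200/255≈0.7843, G'=245/255≈0.9608, B'=151/255≈0.5922
K = 1 - max(R',G',B') = 1 - 245/255 = 10/255 = 0.03921… → 0.04
(1-R'-K)/(1-K) simplifies to (max-R)/max with max = 245:
C = (245-200)/245 = 45/245 = 0.18367… → 0.18
M = (245-245)/245 = 0/245 = 0 → 0.00
Y = (245-151)/245 = 94/245 = 0.38367… → 0.38
= CMYK(0.18, 0.00, 0.38, 0.04)


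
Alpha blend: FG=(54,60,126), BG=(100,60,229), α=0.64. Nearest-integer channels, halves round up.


C = α×F + (1-α)×B, with 1-α = 0.36
R: 0.64×54 + 0.36×100 = 34.56 + 36.00 = 70.56 → 71
G: 0.64×60 + 0.36×60 = 38.40 + 21.60 = 60.00 → 60
B: 0.64×126 + 0.36×229 = 80.64 + 82.44 = 163.08 → 163
= RGB(71, 60, 163)


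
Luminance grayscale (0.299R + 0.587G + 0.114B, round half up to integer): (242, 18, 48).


Gray = 0.299×R + 0.587×G + 0.114×B
Gray = 0.299×242 + 0.587×18 + 0.114×48
Gray = 72.358 + 10.566 + 5.472
Gray = 88.396 → round half up → 88
Gray = 88


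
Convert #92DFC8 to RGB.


92 → 146 (R)
DF → 223 (G)
C8 → 200 (B)
= RGB(146, 223, 200)


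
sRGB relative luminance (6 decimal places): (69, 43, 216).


Linearize each channel (sRGB transfer function): c = v/255; c_lin = c/12.92 if c ≤ 0.04045, else ((c+0.055)/1.055)^2.4
  R: 69/255 ≈ 0.270588 > 0.04045 → ((0.270588+0.055)/1.055)^2.4 ≈ 0.059511
  G: 43/255 ≈ 0.168627 > 0.04045 → ((0.168627+0.055)/1.055)^2.4 ≈ 0.024158
  B: 216/255 ≈ 0.847059 > 0.04045 → ((0.847059+0.055)/1.055)^2.4 ≈ 0.686685
R_lin = 0.059511, G_lin = 0.024158, B_lin = 0.686685
L = 0.2126×R + 0.7152×G + 0.0722×B
L = 0.2126×0.059511 + 0.7152×0.024158 + 0.0722×0.686685
L ≈ 0.079508


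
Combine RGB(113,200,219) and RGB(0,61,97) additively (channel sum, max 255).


Additive: each channel = min(255, C₁+C₂)
R: 113+0 = 113 → 113
G: 200+61 = 261 → 255
B: 219+97 = 316 → 255
= RGB(113, 255, 255)


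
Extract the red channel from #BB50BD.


Color: #BB50BD
R = BB = 187
G = 50 = 80
B = BD = 189
Red = 187


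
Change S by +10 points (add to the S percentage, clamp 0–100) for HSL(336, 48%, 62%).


Original S = 48%
Adjustment = +10 percentage points
New S = 48 + (10) = 58
Clamp to [0, 100] → 58
= HSL(336°, 58%, 62%)


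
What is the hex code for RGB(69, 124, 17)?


R = 69 → 45 (hex)
G = 124 → 7C (hex)
B = 17 → 11 (hex)
Hex = #457C11


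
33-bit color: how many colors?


Colors = 2^bits = 2^33
= 8,589,934,592 colors


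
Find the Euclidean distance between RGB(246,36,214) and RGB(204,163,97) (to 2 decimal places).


d = √[(R₁-R₂)² + (G₁-G₂)² + (B₁-B₂)²]
d = √[(246-204)² + (36-163)² + (214-97)²]
d = √[1764 + 16129 + 13689]
d = √31582
d ≈ 177.71


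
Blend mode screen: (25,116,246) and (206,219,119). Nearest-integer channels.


Screen: C = 255 - (255-A)×(255-B)/255, rounded to nearest integer
R: 255 - (255-25)×(255-206)/255 = 255 - 11270/255 ≈ 255 - 44.196 = 210.804 → 211
G: 255 - (255-116)×(255-219)/255 = 255 - 5004/255 ≈ 255 - 19.624 = 235.376 → 235
B: 255 - (255-246)×(255-119)/255 = 255 - 1224/255 ≈ 255 - 4.800 = 250.200 → 250
= RGB(211, 235, 250)


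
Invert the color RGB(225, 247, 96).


Invert: (255-R, 255-G, 255-B)
R: 255-225 = 30
G: 255-247 = 8
B: 255-96 = 159
= RGB(30, 8, 159)


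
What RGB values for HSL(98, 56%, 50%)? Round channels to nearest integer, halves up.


H=98°, S=0.56, L=0.50
C = (1-|2L-1|)×S = (1-|0.00|)×0.56 = 0.56
H' = H/60 = 98/60 ≈ 1.6333; X = C×(1-|H' mod 2 - 1|) ≈ 0.2053
m = L - C/2 = 0.50 - 0.28 = 0.22
Sector ⌊H'⌋ = 1 → (R',G',B') = (≈0.2053, 0.56, 0.0)
RGB = ((R'+m)×255, (G'+m)×255, (B'+m)×255) = (108.46, 198.9, 56.1)
Round half up → RGB(108, 199, 56)


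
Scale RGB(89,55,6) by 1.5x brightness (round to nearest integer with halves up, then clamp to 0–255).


Multiply each channel by 1.5, round half up, clamp to [0, 255]
R: 89×1.5 = 133.5 → round → 134
G: 55×1.5 = 82.5 → round → 83
B: 6×1.5 = 9
= RGB(134, 83, 9)


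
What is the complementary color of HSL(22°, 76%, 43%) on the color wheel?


Complement = opposite side of color wheel = hue + 180°
H' = (22 + 180) mod 360 = 202°
S and L unchanged.
= HSL(202°, 76%, 43%)


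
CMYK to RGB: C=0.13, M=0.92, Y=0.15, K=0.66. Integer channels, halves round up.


R = 255 × (1-C) × (1-K) = 255 × 0.87 × 0.34 = 75.429 → 75
G = 255 × (1-M) × (1-K) = 255 × 0.08 × 0.34 = 6.936 → 7
B = 255 × (1-Y) × (1-K) = 255 × 0.85 × 0.34 = 73.695 → 74
= RGB(75, 7, 74)


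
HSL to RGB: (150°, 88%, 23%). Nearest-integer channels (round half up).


H=150°, S=0.88, L=0.23
C = (1-|2L-1|)×S = (1-|-0.54|)×0.88 = 0.4048
H' = H/60 = 150/60 ≈ 2.5000; X = C×(1-|H' mod 2 - 1|) = 0.2024
m = L - C/2 = 0.23 - 0.2024 = 0.0276
Sector ⌊H'⌋ = 2 → (R',G',B') = (0.0, 0.4048, 0.2024)
RGB = ((R'+m)×255, (G'+m)×255, (B'+m)×255) = (7.038, 110.262, 58.65)
Round half up → RGB(7, 110, 59)


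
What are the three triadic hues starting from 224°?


Triadic: equally spaced at 120° intervals
H1 = 224°
H2 = (224 + 120) mod 360 = 344°
H3 = (224 + 240) mod 360 = 104°
Triadic = 224°, 344°, 104°


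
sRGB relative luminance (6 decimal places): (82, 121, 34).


Linearize each channel (sRGB transfer function): c = v/255; c_lin = c/12.92 if c ≤ 0.04045, else ((c+0.055)/1.055)^2.4
  R: 82/255 ≈ 0.321569 > 0.04045 → ((0.321569+0.055)/1.055)^2.4 ≈ 0.084376
  G: 121/255 ≈ 0.474510 > 0.04045 → ((0.474510+0.055)/1.055)^2.4 ≈ 0.191202
  B: 34/255 ≈ 0.133333 > 0.04045 → ((0.133333+0.055)/1.055)^2.4 ≈ 0.015996
R_lin = 0.084376, G_lin = 0.191202, B_lin = 0.015996
L = 0.2126×R + 0.7152×G + 0.0722×B
L = 0.2126×0.084376 + 0.7152×0.191202 + 0.0722×0.015996
L ≈ 0.155841


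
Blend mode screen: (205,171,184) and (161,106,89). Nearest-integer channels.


Screen: C = 255 - (255-A)×(255-B)/255, rounded to nearest integer
R: 255 - (255-205)×(255-161)/255 = 255 - 4700/255 ≈ 255 - 18.431 = 236.569 → 237
G: 255 - (255-171)×(255-106)/255 = 255 - 12516/255 ≈ 255 - 49.082 = 205.918 → 206
B: 255 - (255-184)×(255-89)/255 = 255 - 11786/255 ≈ 255 - 46.220 = 208.780 → 209
= RGB(237, 206, 209)


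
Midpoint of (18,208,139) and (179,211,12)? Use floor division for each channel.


Midpoint: each channel = ⌊(C₁+C₂)/2⌋
R: ⌊(18+179)/2⌋ = 98
G: ⌊(208+211)/2⌋ = 209
B: ⌊(139+12)/2⌋ = 75
= RGB(98, 209, 75)


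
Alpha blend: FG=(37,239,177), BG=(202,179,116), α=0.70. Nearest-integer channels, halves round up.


C = α×F + (1-α)×B, with 1-α = 0.30
R: 0.70×37 + 0.30×202 = 25.90 + 60.60 = 86.50 → 87
G: 0.70×239 + 0.30×179 = 167.30 + 53.70 = 221.00 → 221
B: 0.70×177 + 0.30×116 = 123.90 + 34.80 = 158.70 → 159
= RGB(87, 221, 159)


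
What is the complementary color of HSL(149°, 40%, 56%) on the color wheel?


Complement = opposite side of color wheel = hue + 180°
H' = (149 + 180) mod 360 = 329°
S and L unchanged.
= HSL(329°, 40%, 56%)


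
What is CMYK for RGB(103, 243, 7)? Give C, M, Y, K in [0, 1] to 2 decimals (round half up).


R'=103/255≈0.4039, G'=243/255≈0.9529, B'=7/255≈0.0275
K = 1 - max(R',G',B') = 1 - 243/255 = 12/255 = 0.04705… → 0.05
(1-R'-K)/(1-K) simplifies to (max-R)/max with max = 243:
C = (243-103)/243 = 140/243 = 0.57613… → 0.58
M = (243-243)/243 = 0/243 = 0 → 0.00
Y = (243-7)/243 = 236/243 = 0.97119… → 0.97
= CMYK(0.58, 0.00, 0.97, 0.05)


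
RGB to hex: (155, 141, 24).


R = 155 → 9B (hex)
G = 141 → 8D (hex)
B = 24 → 18 (hex)
Hex = #9B8D18


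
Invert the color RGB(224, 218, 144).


Invert: (255-R, 255-G, 255-B)
R: 255-224 = 31
G: 255-218 = 37
B: 255-144 = 111
= RGB(31, 37, 111)


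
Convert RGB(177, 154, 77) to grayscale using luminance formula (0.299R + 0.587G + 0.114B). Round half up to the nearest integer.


Gray = 0.299×R + 0.587×G + 0.114×B
Gray = 0.299×177 + 0.587×154 + 0.114×77
Gray = 52.923 + 90.398 + 8.778
Gray = 152.099 → round half up → 152
Gray = 152


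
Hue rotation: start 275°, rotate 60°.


New hue = (H + rotation) mod 360
New hue = (275 + 60) mod 360
= 335 mod 360
= 335°


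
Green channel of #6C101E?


Color: #6C101E
R = 6C = 108
G = 10 = 16
B = 1E = 30
Green = 16


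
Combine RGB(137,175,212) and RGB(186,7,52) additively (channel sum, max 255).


Additive: each channel = min(255, C₁+C₂)
R: 137+186 = 323 → 255
G: 175+7 = 182 → 182
B: 212+52 = 264 → 255
= RGB(255, 182, 255)


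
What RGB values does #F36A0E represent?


F3 → 243 (R)
6A → 106 (G)
0E → 14 (B)
= RGB(243, 106, 14)


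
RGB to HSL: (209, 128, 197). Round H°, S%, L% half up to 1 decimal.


Normalize: R'=209/255≈0.8196, G'=128/255≈0.5020, B'=197/255≈0.7725
Max=209/255, Min=128/255, Δ=Max-Min=81/255
L = (Max+Min)/2 = (209+128)/510 = 337/510 = 0.66078… → L = 66.1%
L > 0.5 → S = Δ/(2-Max-Min) = 81/(510-209-128) = 81/173 = 0.46820… → S = 46.8%
(the 1/255 factors cancel in S and H, so raw channel differences can be used)
Max is R' → H = 60 × (((G-B)/Δ) mod 6) = 60 × (((128-197)/81) mod 6)
  (-69)/81 = -0.8518…; negative, so add 6 → 5.1481…
  H = 60 × 5.1481… = 308.888…° → H = 308.9°
= HSL(308.9°, 46.8%, 66.1%)


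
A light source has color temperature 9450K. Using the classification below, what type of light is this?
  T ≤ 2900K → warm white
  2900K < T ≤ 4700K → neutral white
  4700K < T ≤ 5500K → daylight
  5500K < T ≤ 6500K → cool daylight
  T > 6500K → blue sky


Temperature: 9450K
9450K > 6500K → blue sky
Classification: blue sky


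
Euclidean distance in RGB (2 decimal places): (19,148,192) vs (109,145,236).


d = √[(R₁-R₂)² + (G₁-G₂)² + (B₁-B₂)²]
d = √[(19-109)² + (148-145)² + (192-236)²]
d = √[8100 + 9 + 1936]
d = √10045
d ≈ 100.22


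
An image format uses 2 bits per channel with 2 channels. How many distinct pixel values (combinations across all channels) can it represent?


Total bits = 2 bits/channel × 2 channels = 4 bits
Distinct pixel values = 2^4
= 16 pixel values


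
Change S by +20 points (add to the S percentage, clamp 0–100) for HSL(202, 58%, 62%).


Original S = 58%
Adjustment = +20 percentage points
New S = 58 + (20) = 78
Clamp to [0, 100] → 78
= HSL(202°, 78%, 62%)


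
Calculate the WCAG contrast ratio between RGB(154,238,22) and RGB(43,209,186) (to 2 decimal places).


Linearize each sRGB channel c=v/255: c/12.92 if c ≤ 0.04045 else ((c+0.055)/1.055)^2.4
L = 0.2126×R_lin + 0.7152×G_lin + 0.0722×B_lin
Color 1 (154,238,22):
  R=154: 154/255≈0.6039 > 0.04045 → ((0.6039+0.055)/1.055)^2.4 ≈ 0.32314
  G=238: 238/255≈0.9333 > 0.04045 → ((0.9333+0.055)/1.055)^2.4 ≈ 0.85499
  B=22: 22/255≈0.0863 > 0.04045 → ((0.0863+0.055)/1.055)^2.4 ≈ 0.00802
  L1 = 0.2126×0.32314 + 0.7152×0.85499 + 0.0722×0.00802 ≈ 0.68077
Color 2 (43,209,186):
  R=43: 43/255≈0.1686 > 0.04045 → ((0.1686+0.055)/1.055)^2.4 ≈ 0.02416
  G=209: 209/255≈0.8196 > 0.04045 → ((0.8196+0.055)/1.055)^2.4 ≈ 0.63760
  B=186: 186/255≈0.7294 > 0.04045 → ((0.7294+0.055)/1.055)^2.4 ≈ 0.49102
  L2 = 0.2126×0.02416 + 0.7152×0.63760 + 0.0722×0.49102 ≈ 0.49660
Lighter = 0.68077, Darker = 0.49660
Ratio = (L_lighter + 0.05) / (L_darker + 0.05)
Ratio = (0.68077 + 0.05) / (0.49660 + 0.05) = 0.73077 / 0.54660 ≈ 1.3369
Ratio ≈ 1.34:1


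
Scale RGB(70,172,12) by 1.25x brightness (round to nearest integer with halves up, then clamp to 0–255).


Multiply each channel by 1.25, round half up, clamp to [0, 255]
R: 70×1.25 = 87.5 → round → 88
G: 172×1.25 = 215
B: 12×1.25 = 15
= RGB(88, 215, 15)


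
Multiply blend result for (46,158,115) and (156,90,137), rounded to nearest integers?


Multiply: C = A×B/255, rounded to nearest integer
R: 46×156/255 = 7176/255 ≈ 28.141 → 28
G: 158×90/255 = 14220/255 ≈ 55.765 → 56
B: 115×137/255 = 15755/255 ≈ 61.784 → 62
= RGB(28, 56, 62)


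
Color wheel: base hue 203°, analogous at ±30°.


Base hue: 203°
Left analog: (203 - 30) mod 360 = 173°
Right analog: (203 + 30) mod 360 = 233°
Analogous hues = 173° and 233°


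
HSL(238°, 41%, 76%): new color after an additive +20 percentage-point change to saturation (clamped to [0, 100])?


Original S = 41%
Adjustment = +20 percentage points
New S = 41 + (20) = 61
Clamp to [0, 100] → 61
= HSL(238°, 61%, 76%)


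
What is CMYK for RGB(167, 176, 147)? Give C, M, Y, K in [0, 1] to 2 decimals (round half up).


R'=167/255≈0.6549, G'=176/255≈0.6902, B'=147/255≈0.5765
K = 1 - max(R',G',B') = 1 - 176/255 = 79/255 = 0.30980… → 0.31
(1-R'-K)/(1-K) simplifies to (max-R)/max with max = 176:
C = (176-167)/176 = 9/176 = 0.05113… → 0.05
M = (176-176)/176 = 0/176 = 0 → 0.00
Y = (176-147)/176 = 29/176 = 0.16477… → 0.16
= CMYK(0.05, 0.00, 0.16, 0.31)


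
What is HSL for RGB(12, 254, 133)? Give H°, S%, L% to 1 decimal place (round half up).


Normalize: R'=12/255≈0.0471, G'=254/255≈0.9961, B'=133/255≈0.5216
Max=254/255, Min=12/255, Δ=Max-Min=242/255
L = (Max+Min)/2 = (254+12)/510 = 266/510 = 0.52156… → L = 52.2%
L > 0.5 → S = Δ/(2-Max-Min) = 242/(510-254-12) = 242/244 = 0.99180… → S = 99.2%
(the 1/255 factors cancel in S and H, so raw channel differences can be used)
Max is G' → H = 60 × ((B-R)/Δ + 2) = 60 × ((133-12)/242 + 2)
  121/242 + 2 = 0.5 + 2 = 2.5
  H = 60 × 2.5 = 150° → H = 150.0°
= HSL(150.0°, 99.2%, 52.2%)


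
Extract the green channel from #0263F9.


Color: #0263F9
R = 02 = 2
G = 63 = 99
B = F9 = 249
Green = 99
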